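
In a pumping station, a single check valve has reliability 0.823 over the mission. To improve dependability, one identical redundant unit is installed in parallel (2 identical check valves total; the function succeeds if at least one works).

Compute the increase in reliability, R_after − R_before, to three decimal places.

R_before = 0.823
R_after = 1 − (1 − 0.823)^2 = 0.969
ΔR = 0.969 − 0.823 = 0.146

0.146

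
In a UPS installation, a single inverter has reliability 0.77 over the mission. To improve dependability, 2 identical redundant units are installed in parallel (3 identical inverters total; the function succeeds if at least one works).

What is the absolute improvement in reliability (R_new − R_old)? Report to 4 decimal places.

0.2178

R_before = 0.77
R_after = 1 − (1 − 0.77)^3 = 0.9878
ΔR = 0.9878 − 0.77 = 0.2178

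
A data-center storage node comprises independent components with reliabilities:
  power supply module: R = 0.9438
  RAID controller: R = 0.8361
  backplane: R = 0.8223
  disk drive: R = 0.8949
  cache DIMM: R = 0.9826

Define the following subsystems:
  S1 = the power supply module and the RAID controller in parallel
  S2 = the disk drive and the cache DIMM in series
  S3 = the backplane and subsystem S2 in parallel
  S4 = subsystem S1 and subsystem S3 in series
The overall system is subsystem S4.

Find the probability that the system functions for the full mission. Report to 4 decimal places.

Parallel (power supply module and RAID controller): 1 − (1 − 0.943800)(1 − 0.836100) = 0.990789
Series (disk drive and cache DIMM): 0.894900 × 0.982600 = 0.879329
Parallel (backplane and [0.879329]): 1 − (1 − 0.822300)(1 − 0.879329) = 0.978557
Series ([0.990789] and [0.978557]): 0.990789 × 0.978557 = 0.9695

0.9695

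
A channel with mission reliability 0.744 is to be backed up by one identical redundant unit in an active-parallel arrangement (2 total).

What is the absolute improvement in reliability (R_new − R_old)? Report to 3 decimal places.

R_before = 0.744
R_after = 1 − (1 − 0.744)^2 = 0.934
ΔR = 0.934 − 0.744 = 0.190

0.190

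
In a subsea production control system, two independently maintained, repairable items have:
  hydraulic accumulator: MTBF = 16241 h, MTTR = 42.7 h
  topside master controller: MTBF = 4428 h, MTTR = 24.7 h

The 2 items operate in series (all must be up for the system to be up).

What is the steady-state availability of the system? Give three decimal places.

0.992

A(hydraulic accumulator) = MTBF/(MTBF+MTTR) = 16241/(16241+42.7) = 0.997378
A(topside master controller) = MTBF/(MTBF+MTTR) = 4428/(4428+24.7) = 0.994453
Series availability: 0.997378 × 0.994453 = 0.992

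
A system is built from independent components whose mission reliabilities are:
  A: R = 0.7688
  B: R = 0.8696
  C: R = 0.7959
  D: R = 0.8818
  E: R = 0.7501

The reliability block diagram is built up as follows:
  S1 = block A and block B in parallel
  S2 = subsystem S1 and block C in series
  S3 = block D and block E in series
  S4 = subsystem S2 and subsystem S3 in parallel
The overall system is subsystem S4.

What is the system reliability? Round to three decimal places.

Parallel (A and B): 1 − (1 − 0.76880)(1 − 0.86960) = 0.96985
Series ([0.96985] and C): 0.96985 × 0.79590 = 0.77190
Series (D and E): 0.88180 × 0.75010 = 0.66144
Parallel ([0.77190] and [0.66144]): 1 − (1 − 0.77190)(1 − 0.66144) = 0.923

0.923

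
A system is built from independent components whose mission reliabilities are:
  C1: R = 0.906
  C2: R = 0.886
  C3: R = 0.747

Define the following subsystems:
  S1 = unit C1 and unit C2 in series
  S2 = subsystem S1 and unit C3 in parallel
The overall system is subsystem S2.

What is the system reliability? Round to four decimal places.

Series (C1 and C2): 0.906000 × 0.886000 = 0.802716
Parallel ([0.802716] and C3): 1 − (1 − 0.802716)(1 − 0.747000) = 0.9501

0.9501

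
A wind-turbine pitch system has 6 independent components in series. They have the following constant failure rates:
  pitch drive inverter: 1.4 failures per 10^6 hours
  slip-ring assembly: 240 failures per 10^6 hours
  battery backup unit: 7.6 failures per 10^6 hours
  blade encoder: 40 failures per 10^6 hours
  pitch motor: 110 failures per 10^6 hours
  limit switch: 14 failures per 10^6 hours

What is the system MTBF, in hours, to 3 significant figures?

Series of exponential components: λ_sys = Σ λ_i
λ_sys = 0.0000014 + 0.00024 + 0.0000076 + 0.000040 + 0.00011 + 0.000014 = 4.1300e-04 /h
MTBF = 1 / λ_sys = 2420 h

2420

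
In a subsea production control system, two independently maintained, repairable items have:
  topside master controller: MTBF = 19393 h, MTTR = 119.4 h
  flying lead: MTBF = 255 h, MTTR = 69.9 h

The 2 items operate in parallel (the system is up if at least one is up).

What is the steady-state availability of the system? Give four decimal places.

A(topside master controller) = MTBF/(MTBF+MTTR) = 19393/(19393+119.4) = 0.993881
A(flying lead) = MTBF/(MTBF+MTTR) = 255/(255+69.9) = 0.784857
Parallel availability: 1 − (1 − 0.993881)(1 − 0.784857) = 0.9987

0.9987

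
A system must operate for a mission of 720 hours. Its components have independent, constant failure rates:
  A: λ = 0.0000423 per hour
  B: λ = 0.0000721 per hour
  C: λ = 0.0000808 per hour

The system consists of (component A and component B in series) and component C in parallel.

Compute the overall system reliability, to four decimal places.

0.9955

R(A) = exp(−0.0000423 × 720) = 0.970003
R(B) = exp(−0.0000721 × 720) = 0.949412
R(C) = exp(−0.0000808 × 720) = 0.943484
Series (A and B): 0.970003 × 0.949412 = 0.920932
Parallel ([0.920932] and C): 1 − (1 − 0.920932)(1 − 0.943484) = 0.9955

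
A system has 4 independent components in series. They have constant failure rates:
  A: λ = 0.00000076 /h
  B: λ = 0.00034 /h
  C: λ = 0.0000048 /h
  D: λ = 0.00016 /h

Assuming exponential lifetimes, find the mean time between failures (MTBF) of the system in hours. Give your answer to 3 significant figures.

1980

Series of exponential components: λ_sys = Σ λ_i
λ_sys = 0.00000076 + 0.00034 + 0.0000048 + 0.00016 = 5.0556e-04 /h
MTBF = 1 / λ_sys = 1980 h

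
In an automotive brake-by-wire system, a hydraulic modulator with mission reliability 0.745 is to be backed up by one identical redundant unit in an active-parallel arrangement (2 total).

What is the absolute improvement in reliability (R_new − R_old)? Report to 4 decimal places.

0.1900

R_before = 0.745
R_after = 1 − (1 − 0.745)^2 = 0.9350
ΔR = 0.9350 − 0.745 = 0.1900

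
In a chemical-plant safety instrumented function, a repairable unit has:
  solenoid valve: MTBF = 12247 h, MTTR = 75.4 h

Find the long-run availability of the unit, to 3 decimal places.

0.994

A(solenoid valve) = MTBF/(MTBF+MTTR) = 12247/(12247+75.4) = 0.994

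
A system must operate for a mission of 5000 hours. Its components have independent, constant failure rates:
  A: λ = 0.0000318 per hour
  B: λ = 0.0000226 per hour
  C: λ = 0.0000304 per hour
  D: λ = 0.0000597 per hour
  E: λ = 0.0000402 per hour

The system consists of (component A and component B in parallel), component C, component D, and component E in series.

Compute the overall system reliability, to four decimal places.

R(A) = exp(−0.0000318 × 5000) = 0.852996
R(B) = exp(−0.0000226 × 5000) = 0.893151
R(C) = exp(−0.0000304 × 5000) = 0.858988
R(D) = exp(−0.0000597 × 5000) = 0.741930
R(E) = exp(−0.0000402 × 5000) = 0.817912
Parallel (A and B): 1 − (1 − 0.852996)(1 − 0.893151) = 0.984293
Series ([0.984293], C, D, and E): 0.984293 × 0.858988 × 0.741930 × 0.817912 = 0.5131

0.5131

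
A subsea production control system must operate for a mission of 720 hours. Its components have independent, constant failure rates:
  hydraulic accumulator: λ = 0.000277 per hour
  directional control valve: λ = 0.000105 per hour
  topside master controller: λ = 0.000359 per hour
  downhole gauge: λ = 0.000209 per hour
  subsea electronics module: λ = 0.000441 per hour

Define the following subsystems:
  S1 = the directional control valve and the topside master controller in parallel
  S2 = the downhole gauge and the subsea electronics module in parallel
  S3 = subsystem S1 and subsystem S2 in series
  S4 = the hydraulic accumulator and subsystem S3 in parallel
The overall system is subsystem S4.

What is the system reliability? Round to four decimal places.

R(hydraulic accumulator) = exp(−0.000277 × 720) = 0.819189
R(directional control valve) = exp(−0.000105 × 720) = 0.927187
R(topside master controller) = exp(−0.000359 × 720) = 0.772224
R(downhole gauge) = exp(−0.000209 × 720) = 0.860295
R(subsea electronics module) = exp(−0.000441 × 720) = 0.727952
Parallel (directional control valve and topside master controller): 1 − (1 − 0.927187)(1 − 0.772224) = 0.983415
Parallel (downhole gauge and subsea electronics module): 1 − (1 − 0.860295)(1 − 0.727952) = 0.961994
Series ([0.983415] and [0.961994]): 0.983415 × 0.961994 = 0.946039
Parallel (hydraulic accumulator and [0.946039]): 1 − (1 − 0.819189)(1 − 0.946039) = 0.9902

0.9902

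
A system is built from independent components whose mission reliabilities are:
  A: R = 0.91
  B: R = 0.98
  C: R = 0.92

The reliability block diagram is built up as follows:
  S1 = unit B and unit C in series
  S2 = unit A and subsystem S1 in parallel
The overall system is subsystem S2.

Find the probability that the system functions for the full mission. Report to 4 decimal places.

Series (B and C): 0.980000 × 0.920000 = 0.901600
Parallel (A and [0.901600]): 1 − (1 − 0.910000)(1 − 0.901600) = 0.9911

0.9911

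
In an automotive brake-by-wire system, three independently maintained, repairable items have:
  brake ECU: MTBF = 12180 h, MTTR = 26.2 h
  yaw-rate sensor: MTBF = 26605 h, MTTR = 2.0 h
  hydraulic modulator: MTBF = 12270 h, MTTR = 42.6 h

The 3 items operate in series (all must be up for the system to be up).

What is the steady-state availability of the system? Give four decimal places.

0.9943

A(brake ECU) = MTBF/(MTBF+MTTR) = 12180/(12180+26.2) = 0.997854
A(yaw-rate sensor) = MTBF/(MTBF+MTTR) = 26605/(26605+2.0) = 0.999925
A(hydraulic modulator) = MTBF/(MTBF+MTTR) = 12270/(12270+42.6) = 0.996540
Series availability: 0.997854 × 0.999925 × 0.996540 = 0.9943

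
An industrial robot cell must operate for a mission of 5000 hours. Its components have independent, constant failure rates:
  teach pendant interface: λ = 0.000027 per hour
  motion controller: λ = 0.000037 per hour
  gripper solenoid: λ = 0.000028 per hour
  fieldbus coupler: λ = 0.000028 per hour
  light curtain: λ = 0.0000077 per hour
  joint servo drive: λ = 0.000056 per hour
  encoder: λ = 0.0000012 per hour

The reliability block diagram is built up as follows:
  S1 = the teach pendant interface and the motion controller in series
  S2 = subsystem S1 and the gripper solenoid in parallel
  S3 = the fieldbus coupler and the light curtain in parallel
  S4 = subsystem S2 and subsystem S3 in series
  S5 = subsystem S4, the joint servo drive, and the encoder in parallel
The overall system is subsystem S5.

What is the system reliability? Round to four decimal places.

R(teach pendant interface) = exp(−0.000027 × 5000) = 0.873716
R(motion controller) = exp(−0.000037 × 5000) = 0.831104
R(gripper solenoid) = exp(−0.000028 × 5000) = 0.869358
R(fieldbus coupler) = exp(−0.000028 × 5000) = 0.869358
R(light curtain) = exp(−0.0000077 × 5000) = 0.962232
R(joint servo drive) = exp(−0.000056 × 5000) = 0.755784
R(encoder) = exp(−0.0000012 × 5000) = 0.994018
Series (teach pendant interface and motion controller): 0.873716 × 0.831104 = 0.726149
Parallel ([0.726149] and gripper solenoid): 1 − (1 − 0.726149)(1 − 0.869358) = 0.964224
Parallel (fieldbus coupler and light curtain): 1 − (1 − 0.869358)(1 − 0.962232) = 0.995066
Series ([0.964224] and [0.995066]): 0.964224 × 0.995066 = 0.959467
Parallel ([0.959467], joint servo drive, and encoder): 1 − (1 − 0.959467)(1 − 0.755784)(1 − 0.994018) = 0.9999

0.9999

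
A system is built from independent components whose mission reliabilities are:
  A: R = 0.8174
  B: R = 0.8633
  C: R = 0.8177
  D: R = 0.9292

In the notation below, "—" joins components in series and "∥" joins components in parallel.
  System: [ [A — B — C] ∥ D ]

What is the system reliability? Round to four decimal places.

0.9701

Series (A, B, and C): 0.817400 × 0.863300 × 0.817700 = 0.577019
Parallel ([0.577019] and D): 1 − (1 − 0.577019)(1 − 0.929200) = 0.9701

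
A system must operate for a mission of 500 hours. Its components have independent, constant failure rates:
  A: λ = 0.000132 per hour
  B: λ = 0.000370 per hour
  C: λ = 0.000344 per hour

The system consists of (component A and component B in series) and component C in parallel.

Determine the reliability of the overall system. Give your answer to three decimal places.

0.965

R(A) = exp(−0.000132 × 500) = 0.93613
R(B) = exp(−0.000370 × 500) = 0.83110
R(C) = exp(−0.000344 × 500) = 0.84198
Series (A and B): 0.93613 × 0.83110 = 0.77802
Parallel ([0.77802] and C): 1 − (1 − 0.77802)(1 − 0.84198) = 0.965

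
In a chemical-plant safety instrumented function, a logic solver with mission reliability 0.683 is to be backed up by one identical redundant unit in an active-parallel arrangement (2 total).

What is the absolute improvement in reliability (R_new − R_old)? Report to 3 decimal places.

0.217

R_before = 0.683
R_after = 1 − (1 − 0.683)^2 = 0.900
ΔR = 0.900 − 0.683 = 0.217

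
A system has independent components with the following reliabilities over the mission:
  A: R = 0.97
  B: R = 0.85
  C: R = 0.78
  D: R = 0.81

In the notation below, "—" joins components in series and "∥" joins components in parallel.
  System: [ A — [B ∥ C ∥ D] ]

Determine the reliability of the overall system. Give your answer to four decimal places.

0.9639

Parallel (B, C, and D): 1 − (1 − 0.850000)(1 − 0.780000)(1 − 0.810000) = 0.993730
Series (A and [0.993730]): 0.970000 × 0.993730 = 0.9639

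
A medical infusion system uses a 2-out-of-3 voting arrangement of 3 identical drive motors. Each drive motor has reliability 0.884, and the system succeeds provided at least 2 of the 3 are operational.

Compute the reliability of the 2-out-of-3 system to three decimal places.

0.963

R = Σ_{i=2}^{3} C(3,i) p^i (1−p)^{3−i} with p = 0.884
C(3,2)·0.884^2·0.116^1 = 0.27195
C(3,3)·0.884^3·0.116^0 = 0.69081
Sum = 0.963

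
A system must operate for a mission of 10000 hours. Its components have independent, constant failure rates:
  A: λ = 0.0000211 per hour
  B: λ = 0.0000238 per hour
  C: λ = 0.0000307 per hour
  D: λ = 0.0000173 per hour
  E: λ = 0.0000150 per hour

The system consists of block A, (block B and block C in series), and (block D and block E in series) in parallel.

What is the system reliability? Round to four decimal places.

0.9779

R(A) = exp(−0.0000211 × 10000) = 0.809774
R(B) = exp(−0.0000238 × 10000) = 0.788203
R(C) = exp(−0.0000307 × 10000) = 0.735651
R(D) = exp(−0.0000173 × 10000) = 0.841138
R(E) = exp(−0.0000150 × 10000) = 0.860708
Series (B and C): 0.788203 × 0.735651 = 0.579842
Series (D and E): 0.841138 × 0.860708 = 0.723974
Parallel (A, [0.579842], and [0.723974]): 1 − (1 − 0.809774)(1 − 0.579842)(1 − 0.723974) = 0.9779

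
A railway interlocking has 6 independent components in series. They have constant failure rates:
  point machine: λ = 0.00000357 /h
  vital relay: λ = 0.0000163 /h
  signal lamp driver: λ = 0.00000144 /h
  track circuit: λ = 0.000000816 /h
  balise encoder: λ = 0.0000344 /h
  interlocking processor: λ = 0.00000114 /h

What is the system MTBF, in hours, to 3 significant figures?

Series of exponential components: λ_sys = Σ λ_i
λ_sys = 0.00000357 + 0.0000163 + 0.00000144 + 0.000000816 + 0.0000344 + 0.00000114 = 5.7666e-05 /h
MTBF = 1 / λ_sys = 17300 h

17300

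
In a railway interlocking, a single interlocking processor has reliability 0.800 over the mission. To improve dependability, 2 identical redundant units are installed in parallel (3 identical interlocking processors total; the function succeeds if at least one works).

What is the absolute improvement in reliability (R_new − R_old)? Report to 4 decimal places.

0.1920

R_before = 0.800
R_after = 1 − (1 − 0.800)^3 = 0.9920
ΔR = 0.9920 − 0.800 = 0.1920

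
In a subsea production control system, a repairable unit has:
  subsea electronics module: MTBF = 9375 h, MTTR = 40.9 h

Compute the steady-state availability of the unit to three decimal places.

A(subsea electronics module) = MTBF/(MTBF+MTTR) = 9375/(9375+40.9) = 0.996

0.996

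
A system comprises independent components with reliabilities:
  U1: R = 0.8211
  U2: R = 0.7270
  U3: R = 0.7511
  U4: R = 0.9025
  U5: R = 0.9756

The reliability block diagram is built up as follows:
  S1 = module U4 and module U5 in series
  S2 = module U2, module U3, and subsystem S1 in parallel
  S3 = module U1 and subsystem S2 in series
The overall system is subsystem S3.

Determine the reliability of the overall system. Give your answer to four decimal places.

0.8144

Series (U4 and U5): 0.902500 × 0.975600 = 0.880479
Parallel (U2, U3, and [0.880479]): 1 − (1 − 0.727000)(1 − 0.751100)(1 − 0.880479) = 0.991879
Series (U1 and [0.991879]): 0.821100 × 0.991879 = 0.8144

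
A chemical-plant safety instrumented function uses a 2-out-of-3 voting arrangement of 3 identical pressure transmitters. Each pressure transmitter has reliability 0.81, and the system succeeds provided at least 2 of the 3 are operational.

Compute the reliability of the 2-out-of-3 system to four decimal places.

R = Σ_{i=2}^{3} C(3,i) p^i (1−p)^{3−i} with p = 0.81
C(3,2)·0.81^2·0.19^1 = 0.373977
C(3,3)·0.81^3·0.19^0 = 0.531441
Sum = 0.9054

0.9054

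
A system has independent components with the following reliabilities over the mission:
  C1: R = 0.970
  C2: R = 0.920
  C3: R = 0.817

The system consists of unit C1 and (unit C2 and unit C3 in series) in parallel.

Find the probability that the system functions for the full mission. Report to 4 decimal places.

0.9925

Series (C2 and C3): 0.920000 × 0.817000 = 0.751640
Parallel (C1 and [0.751640]): 1 − (1 − 0.970000)(1 − 0.751640) = 0.9925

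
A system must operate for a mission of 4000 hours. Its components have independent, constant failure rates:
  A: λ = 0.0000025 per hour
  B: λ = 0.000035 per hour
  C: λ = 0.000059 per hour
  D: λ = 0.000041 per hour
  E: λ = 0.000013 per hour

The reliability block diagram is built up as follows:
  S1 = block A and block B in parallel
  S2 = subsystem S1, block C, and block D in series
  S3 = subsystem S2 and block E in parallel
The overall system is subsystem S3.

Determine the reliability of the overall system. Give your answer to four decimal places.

R(A) = exp(−0.0000025 × 4000) = 0.990050
R(B) = exp(−0.000035 × 4000) = 0.869358
R(C) = exp(−0.000059 × 4000) = 0.789781
R(D) = exp(−0.000041 × 4000) = 0.848742
R(E) = exp(−0.000013 × 4000) = 0.949329
Parallel (A and B): 1 − (1 − 0.990050)(1 − 0.869358) = 0.998700
Series ([0.998700], C, and D): 0.998700 × 0.789781 × 0.848742 = 0.669449
Parallel ([0.669449] and E): 1 − (1 − 0.669449)(1 − 0.949329) = 0.9833

0.9833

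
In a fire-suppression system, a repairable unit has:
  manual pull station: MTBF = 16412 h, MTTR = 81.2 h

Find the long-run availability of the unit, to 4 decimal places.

0.9951

A(manual pull station) = MTBF/(MTBF+MTTR) = 16412/(16412+81.2) = 0.9951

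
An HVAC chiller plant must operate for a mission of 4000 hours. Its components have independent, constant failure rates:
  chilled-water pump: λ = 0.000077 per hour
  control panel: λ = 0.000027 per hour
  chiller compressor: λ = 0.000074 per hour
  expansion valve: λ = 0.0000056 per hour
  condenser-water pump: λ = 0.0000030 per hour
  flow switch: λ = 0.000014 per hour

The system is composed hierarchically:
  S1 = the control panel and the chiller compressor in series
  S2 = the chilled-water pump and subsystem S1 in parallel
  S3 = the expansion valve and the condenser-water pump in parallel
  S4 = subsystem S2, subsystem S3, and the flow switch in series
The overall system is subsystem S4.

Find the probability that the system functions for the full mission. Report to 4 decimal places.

0.8620

R(chilled-water pump) = exp(−0.000077 × 4000) = 0.734915
R(control panel) = exp(−0.000027 × 4000) = 0.897628
R(chiller compressor) = exp(−0.000074 × 4000) = 0.743787
R(expansion valve) = exp(−0.0000056 × 4000) = 0.977849
R(condenser-water pump) = exp(−0.0000030 × 4000) = 0.988072
R(flow switch) = exp(−0.000014 × 4000) = 0.945539
Series (control panel and chiller compressor): 0.897628 × 0.743787 = 0.667644
Parallel (chilled-water pump and [0.667644]): 1 − (1 − 0.734915)(1 − 0.667644) = 0.911897
Parallel (expansion valve and condenser-water pump): 1 − (1 − 0.977849)(1 − 0.988072) = 0.999736
Series ([0.911897], [0.999736], and flow switch): 0.911897 × 0.999736 × 0.945539 = 0.8620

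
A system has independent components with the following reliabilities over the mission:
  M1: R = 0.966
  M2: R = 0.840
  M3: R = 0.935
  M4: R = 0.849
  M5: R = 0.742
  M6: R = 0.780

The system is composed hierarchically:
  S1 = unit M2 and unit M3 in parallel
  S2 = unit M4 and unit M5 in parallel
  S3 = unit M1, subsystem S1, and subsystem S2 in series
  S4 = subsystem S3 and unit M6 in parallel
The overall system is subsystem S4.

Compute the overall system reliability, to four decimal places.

0.9821

Parallel (M2 and M3): 1 − (1 − 0.840000)(1 − 0.935000) = 0.989600
Parallel (M4 and M5): 1 − (1 − 0.849000)(1 − 0.742000) = 0.961042
Series (M1, [0.989600], and [0.961042]): 0.966000 × 0.989600 × 0.961042 = 0.918712
Parallel ([0.918712] and M6): 1 − (1 − 0.918712)(1 − 0.780000) = 0.9821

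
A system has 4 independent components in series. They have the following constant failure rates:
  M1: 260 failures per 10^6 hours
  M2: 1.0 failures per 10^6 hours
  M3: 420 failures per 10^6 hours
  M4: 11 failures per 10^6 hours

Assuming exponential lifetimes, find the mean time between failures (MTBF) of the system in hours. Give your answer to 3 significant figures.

Series of exponential components: λ_sys = Σ λ_i
λ_sys = 0.00026 + 0.0000010 + 0.00042 + 0.000011 = 6.9200e-04 /h
MTBF = 1 / λ_sys = 1450 h

1450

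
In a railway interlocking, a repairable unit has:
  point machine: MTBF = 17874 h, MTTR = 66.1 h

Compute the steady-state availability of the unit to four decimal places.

A(point machine) = MTBF/(MTBF+MTTR) = 17874/(17874+66.1) = 0.9963

0.9963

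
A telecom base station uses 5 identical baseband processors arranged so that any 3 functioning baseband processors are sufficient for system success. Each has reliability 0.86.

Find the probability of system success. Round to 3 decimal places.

R = Σ_{i=3}^{5} C(5,i) p^i (1−p)^{5−i} with p = 0.86
C(5,3)·0.86^3·0.14^2 = 0.12467
C(5,4)·0.86^4·0.14^1 = 0.38291
C(5,5)·0.86^5·0.14^0 = 0.47043
Sum = 0.978

0.978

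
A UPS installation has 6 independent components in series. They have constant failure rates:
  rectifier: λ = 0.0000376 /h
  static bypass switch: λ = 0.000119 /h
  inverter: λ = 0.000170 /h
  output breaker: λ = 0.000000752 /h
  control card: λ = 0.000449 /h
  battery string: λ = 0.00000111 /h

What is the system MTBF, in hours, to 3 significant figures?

Series of exponential components: λ_sys = Σ λ_i
λ_sys = 0.0000376 + 0.000119 + 0.000170 + 0.000000752 + 0.000449 + 0.00000111 = 7.7746e-04 /h
MTBF = 1 / λ_sys = 1290 h

1290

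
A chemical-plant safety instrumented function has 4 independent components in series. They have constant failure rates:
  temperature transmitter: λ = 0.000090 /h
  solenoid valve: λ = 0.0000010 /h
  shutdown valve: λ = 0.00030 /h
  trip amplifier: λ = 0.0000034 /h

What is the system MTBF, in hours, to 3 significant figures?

Series of exponential components: λ_sys = Σ λ_i
λ_sys = 0.000090 + 0.0000010 + 0.00030 + 0.0000034 = 3.9440e-04 /h
MTBF = 1 / λ_sys = 2540 h

2540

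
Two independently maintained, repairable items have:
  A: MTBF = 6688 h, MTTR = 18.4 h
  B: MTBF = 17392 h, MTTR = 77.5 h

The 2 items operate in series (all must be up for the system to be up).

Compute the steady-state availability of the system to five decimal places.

A(A) = MTBF/(MTBF+MTTR) = 6688/(6688+18.4) = 0.997256
A(B) = MTBF/(MTBF+MTTR) = 17392/(17392+77.5) = 0.995564
Series availability: 0.997256 × 0.995564 = 0.99283

0.99283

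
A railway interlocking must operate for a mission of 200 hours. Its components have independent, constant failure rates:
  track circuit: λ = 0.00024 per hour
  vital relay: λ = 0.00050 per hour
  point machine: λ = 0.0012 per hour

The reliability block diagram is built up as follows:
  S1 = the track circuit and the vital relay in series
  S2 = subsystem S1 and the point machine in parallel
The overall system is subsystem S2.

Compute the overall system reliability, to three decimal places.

0.971

R(track circuit) = exp(−0.00024 × 200) = 0.95313
R(vital relay) = exp(−0.00050 × 200) = 0.90484
R(point machine) = exp(−0.0012 × 200) = 0.78663
Series (track circuit and vital relay): 0.95313 × 0.90484 = 0.86243
Parallel ([0.86243] and point machine): 1 − (1 − 0.86243)(1 − 0.78663) = 0.971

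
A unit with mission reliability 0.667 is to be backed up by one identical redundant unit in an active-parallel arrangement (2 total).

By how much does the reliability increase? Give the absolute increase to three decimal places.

0.222

R_before = 0.667
R_after = 1 − (1 − 0.667)^2 = 0.889
ΔR = 0.889 − 0.667 = 0.222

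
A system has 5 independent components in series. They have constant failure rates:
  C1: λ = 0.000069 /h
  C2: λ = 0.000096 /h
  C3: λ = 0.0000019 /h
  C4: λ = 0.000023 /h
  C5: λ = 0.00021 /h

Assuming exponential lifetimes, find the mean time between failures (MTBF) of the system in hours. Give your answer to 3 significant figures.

2500

Series of exponential components: λ_sys = Σ λ_i
λ_sys = 0.000069 + 0.000096 + 0.0000019 + 0.000023 + 0.00021 = 3.9990e-04 /h
MTBF = 1 / λ_sys = 2500 h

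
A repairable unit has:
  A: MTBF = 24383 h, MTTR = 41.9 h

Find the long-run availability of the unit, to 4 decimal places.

A(A) = MTBF/(MTBF+MTTR) = 24383/(24383+41.9) = 0.9983

0.9983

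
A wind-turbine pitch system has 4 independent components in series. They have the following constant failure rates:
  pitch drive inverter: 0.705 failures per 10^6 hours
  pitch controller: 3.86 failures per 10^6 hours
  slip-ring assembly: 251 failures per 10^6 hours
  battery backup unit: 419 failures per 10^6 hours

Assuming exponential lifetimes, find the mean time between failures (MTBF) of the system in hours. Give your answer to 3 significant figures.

1480

Series of exponential components: λ_sys = Σ λ_i
λ_sys = 0.000000705 + 0.00000386 + 0.000251 + 0.000419 = 6.7457e-04 /h
MTBF = 1 / λ_sys = 1480 h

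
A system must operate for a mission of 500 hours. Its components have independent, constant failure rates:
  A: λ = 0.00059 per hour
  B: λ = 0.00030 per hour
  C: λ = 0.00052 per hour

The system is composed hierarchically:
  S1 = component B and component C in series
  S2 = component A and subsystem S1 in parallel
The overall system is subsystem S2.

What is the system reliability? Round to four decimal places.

R(A) = exp(−0.00059 × 500) = 0.744532
R(B) = exp(−0.00030 × 500) = 0.860708
R(C) = exp(−0.00052 × 500) = 0.771052
Series (B and C): 0.860708 × 0.771052 = 0.663651
Parallel (A and [0.663651]): 1 − (1 − 0.744532)(1 − 0.663651) = 0.9141

0.9141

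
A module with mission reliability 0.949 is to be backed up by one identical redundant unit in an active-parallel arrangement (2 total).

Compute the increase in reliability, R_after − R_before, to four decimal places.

R_before = 0.949
R_after = 1 − (1 − 0.949)^2 = 0.9974
ΔR = 0.9974 − 0.949 = 0.0484

0.0484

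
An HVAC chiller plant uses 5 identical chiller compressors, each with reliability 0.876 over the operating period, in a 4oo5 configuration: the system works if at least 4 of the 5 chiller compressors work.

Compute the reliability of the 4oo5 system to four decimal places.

0.8809

R = Σ_{i=4}^{5} C(5,i) p^i (1−p)^{5−i} with p = 0.876
C(5,4)·0.876^4·0.124^1 = 0.365097
C(5,5)·0.876^5·0.124^0 = 0.515847
Sum = 0.8809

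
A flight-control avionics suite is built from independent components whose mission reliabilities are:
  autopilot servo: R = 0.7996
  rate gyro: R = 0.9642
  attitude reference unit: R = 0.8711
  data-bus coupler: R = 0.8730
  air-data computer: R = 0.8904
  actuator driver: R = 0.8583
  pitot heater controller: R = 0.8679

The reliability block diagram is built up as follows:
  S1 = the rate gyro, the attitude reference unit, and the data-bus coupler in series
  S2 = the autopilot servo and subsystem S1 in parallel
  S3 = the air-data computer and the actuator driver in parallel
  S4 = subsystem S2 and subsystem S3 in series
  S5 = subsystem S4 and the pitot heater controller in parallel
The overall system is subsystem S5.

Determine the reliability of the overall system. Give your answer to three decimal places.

Series (rate gyro, attitude reference unit, and data-bus coupler): 0.96420 × 0.87110 × 0.87300 = 0.73325
Parallel (autopilot servo and [0.73325]): 1 − (1 − 0.79960)(1 − 0.73325) = 0.94654
Parallel (air-data computer and actuator driver): 1 − (1 − 0.89040)(1 − 0.85830) = 0.98447
Series ([0.94654] and [0.98447]): 0.94654 × 0.98447 = 0.93184
Parallel ([0.93184] and pitot heater controller): 1 − (1 − 0.93184)(1 − 0.86790) = 0.991

0.991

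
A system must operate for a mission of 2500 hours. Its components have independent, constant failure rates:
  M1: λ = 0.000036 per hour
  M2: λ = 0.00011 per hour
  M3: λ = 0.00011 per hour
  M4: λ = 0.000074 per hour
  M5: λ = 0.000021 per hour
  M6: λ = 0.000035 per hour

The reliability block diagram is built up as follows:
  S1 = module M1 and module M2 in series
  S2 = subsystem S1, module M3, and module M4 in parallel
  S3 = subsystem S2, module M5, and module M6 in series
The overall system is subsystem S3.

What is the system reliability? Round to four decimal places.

R(M1) = exp(−0.000036 × 2500) = 0.913931
R(M2) = exp(−0.00011 × 2500) = 0.759572
R(M3) = exp(−0.00011 × 2500) = 0.759572
R(M4) = exp(−0.000074 × 2500) = 0.831104
R(M5) = exp(−0.000021 × 2500) = 0.948854
R(M6) = exp(−0.000035 × 2500) = 0.916219
Series (M1 and M2): 0.913931 × 0.759572 = 0.694196
Parallel ([0.694196], M3, and M4): 1 − (1 − 0.694196)(1 − 0.759572)(1 − 0.831104) = 0.987582
Series ([0.987582], M5, and M6): 0.987582 × 0.948854 × 0.916219 = 0.8586

0.8586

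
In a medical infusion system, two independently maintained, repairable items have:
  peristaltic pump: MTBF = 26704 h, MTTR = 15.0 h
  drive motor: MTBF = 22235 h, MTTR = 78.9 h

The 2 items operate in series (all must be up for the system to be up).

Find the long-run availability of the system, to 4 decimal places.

0.9959

A(peristaltic pump) = MTBF/(MTBF+MTTR) = 26704/(26704+15.0) = 0.999439
A(drive motor) = MTBF/(MTBF+MTTR) = 22235/(22235+78.9) = 0.996464
Series availability: 0.999439 × 0.996464 = 0.9959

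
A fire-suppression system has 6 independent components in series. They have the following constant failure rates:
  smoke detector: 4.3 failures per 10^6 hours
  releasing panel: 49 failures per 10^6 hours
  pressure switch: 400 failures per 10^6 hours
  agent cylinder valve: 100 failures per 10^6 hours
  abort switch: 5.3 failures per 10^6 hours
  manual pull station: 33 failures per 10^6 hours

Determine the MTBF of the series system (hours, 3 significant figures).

Series of exponential components: λ_sys = Σ λ_i
λ_sys = 0.0000043 + 0.000049 + 0.00040 + 0.00010 + 0.0000053 + 0.000033 = 5.9160e-04 /h
MTBF = 1 / λ_sys = 1690 h

1690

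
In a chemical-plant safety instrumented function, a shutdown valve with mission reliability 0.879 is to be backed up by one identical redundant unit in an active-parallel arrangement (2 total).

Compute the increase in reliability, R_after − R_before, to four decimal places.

0.1064

R_before = 0.879
R_after = 1 − (1 − 0.879)^2 = 0.9854
ΔR = 0.9854 − 0.879 = 0.1064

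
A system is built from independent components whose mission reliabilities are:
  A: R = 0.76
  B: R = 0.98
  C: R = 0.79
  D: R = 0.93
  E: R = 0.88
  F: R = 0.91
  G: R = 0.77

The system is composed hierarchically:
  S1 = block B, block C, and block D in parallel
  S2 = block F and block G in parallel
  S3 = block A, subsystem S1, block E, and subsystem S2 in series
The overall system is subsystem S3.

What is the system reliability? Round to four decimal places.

0.6548

Parallel (B, C, and D): 1 − (1 − 0.980000)(1 − 0.790000)(1 − 0.930000) = 0.999706
Parallel (F and G): 1 − (1 − 0.910000)(1 − 0.770000) = 0.979300
Series (A, [0.999706], E, and [0.979300]): 0.760000 × 0.999706 × 0.880000 × 0.979300 = 0.6548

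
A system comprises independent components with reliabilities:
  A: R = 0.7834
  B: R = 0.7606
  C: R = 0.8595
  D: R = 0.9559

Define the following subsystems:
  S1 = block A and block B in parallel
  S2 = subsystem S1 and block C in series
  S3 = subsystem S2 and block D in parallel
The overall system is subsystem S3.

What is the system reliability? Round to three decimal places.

0.992

Parallel (A and B): 1 − (1 − 0.78340)(1 − 0.76060) = 0.94815
Series ([0.94815] and C): 0.94815 × 0.85950 = 0.81493
Parallel ([0.81493] and D): 1 − (1 − 0.81493)(1 − 0.95590) = 0.992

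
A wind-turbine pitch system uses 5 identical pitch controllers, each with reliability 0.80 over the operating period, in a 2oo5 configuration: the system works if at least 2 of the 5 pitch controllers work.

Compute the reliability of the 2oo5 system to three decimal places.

R = Σ_{i=2}^{5} C(5,i) p^i (1−p)^{5−i} with p = 0.80
C(5,2)·0.80^2·0.20^3 = 0.05120
C(5,3)·0.80^3·0.20^2 = 0.20480
C(5,4)·0.80^4·0.20^1 = 0.40960
C(5,5)·0.80^5·0.20^0 = 0.32768
Sum = 0.993

0.993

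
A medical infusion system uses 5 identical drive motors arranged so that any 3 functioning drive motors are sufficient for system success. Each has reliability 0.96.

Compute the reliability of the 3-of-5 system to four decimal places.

0.9994

R = Σ_{i=3}^{5} C(5,i) p^i (1−p)^{5−i} with p = 0.96
C(5,3)·0.96^3·0.04^2 = 0.014156
C(5,4)·0.96^4·0.04^1 = 0.169869
C(5,5)·0.96^5·0.04^0 = 0.815373
Sum = 0.9994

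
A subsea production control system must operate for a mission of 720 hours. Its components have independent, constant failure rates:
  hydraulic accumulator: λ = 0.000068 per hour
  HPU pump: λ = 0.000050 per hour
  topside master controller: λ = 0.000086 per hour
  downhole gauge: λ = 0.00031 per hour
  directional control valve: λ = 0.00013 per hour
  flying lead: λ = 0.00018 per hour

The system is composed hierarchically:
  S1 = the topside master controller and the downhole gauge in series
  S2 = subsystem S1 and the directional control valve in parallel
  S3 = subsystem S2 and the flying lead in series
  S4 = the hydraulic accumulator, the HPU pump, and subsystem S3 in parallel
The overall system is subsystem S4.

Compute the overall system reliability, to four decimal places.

0.9998

R(hydraulic accumulator) = exp(−0.000068 × 720) = 0.952219
R(HPU pump) = exp(−0.000050 × 720) = 0.964640
R(topside master controller) = exp(−0.000086 × 720) = 0.939958
R(downhole gauge) = exp(−0.00031 × 720) = 0.799955
R(directional control valve) = exp(−0.00013 × 720) = 0.910647
R(flying lead) = exp(−0.00018 × 720) = 0.878447
Series (topside master controller and downhole gauge): 0.939958 × 0.799955 = 0.751924
Parallel ([0.751924] and directional control valve): 1 − (1 − 0.751924)(1 − 0.910647) = 0.977834
Series ([0.977834] and flying lead): 0.977834 × 0.878447 = 0.858975
Parallel (hydraulic accumulator, HPU pump, and [0.858975]): 1 − (1 − 0.952219)(1 − 0.964640)(1 − 0.858975) = 0.9998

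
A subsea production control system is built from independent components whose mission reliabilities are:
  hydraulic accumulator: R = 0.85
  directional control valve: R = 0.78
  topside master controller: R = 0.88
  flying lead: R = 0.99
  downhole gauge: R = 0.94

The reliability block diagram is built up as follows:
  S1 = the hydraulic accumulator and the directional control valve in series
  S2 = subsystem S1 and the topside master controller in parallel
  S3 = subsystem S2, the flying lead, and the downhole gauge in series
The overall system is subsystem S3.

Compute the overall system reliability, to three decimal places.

Series (hydraulic accumulator and directional control valve): 0.85000 × 0.78000 = 0.66300
Parallel ([0.66300] and topside master controller): 1 − (1 − 0.66300)(1 − 0.88000) = 0.95956
Series ([0.95956], flying lead, and downhole gauge): 0.95956 × 0.99000 × 0.94000 = 0.893

0.893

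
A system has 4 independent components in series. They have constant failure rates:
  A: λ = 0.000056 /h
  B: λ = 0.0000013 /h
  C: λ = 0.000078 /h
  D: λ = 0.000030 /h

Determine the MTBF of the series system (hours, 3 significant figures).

Series of exponential components: λ_sys = Σ λ_i
λ_sys = 0.000056 + 0.0000013 + 0.000078 + 0.000030 = 1.6530e-04 /h
MTBF = 1 / λ_sys = 6050 h

6050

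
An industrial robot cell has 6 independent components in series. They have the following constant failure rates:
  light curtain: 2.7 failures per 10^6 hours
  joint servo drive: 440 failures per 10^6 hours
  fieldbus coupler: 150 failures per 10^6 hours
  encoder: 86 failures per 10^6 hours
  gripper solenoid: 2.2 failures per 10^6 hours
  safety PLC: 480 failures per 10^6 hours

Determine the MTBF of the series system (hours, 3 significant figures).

861

Series of exponential components: λ_sys = Σ λ_i
λ_sys = 0.0000027 + 0.00044 + 0.00015 + 0.000086 + 0.0000022 + 0.00048 = 1.1609e-03 /h
MTBF = 1 / λ_sys = 861 h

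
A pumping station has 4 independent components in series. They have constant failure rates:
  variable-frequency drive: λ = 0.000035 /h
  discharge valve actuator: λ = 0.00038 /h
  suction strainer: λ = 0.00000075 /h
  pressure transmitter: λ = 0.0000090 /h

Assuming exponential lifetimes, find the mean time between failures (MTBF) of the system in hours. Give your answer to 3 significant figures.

Series of exponential components: λ_sys = Σ λ_i
λ_sys = 0.000035 + 0.00038 + 0.00000075 + 0.0000090 = 4.2475e-04 /h
MTBF = 1 / λ_sys = 2350 h

2350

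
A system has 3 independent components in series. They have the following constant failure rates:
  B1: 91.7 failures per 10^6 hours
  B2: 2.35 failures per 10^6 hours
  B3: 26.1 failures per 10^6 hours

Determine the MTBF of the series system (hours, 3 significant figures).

8320

Series of exponential components: λ_sys = Σ λ_i
λ_sys = 0.0000917 + 0.00000235 + 0.0000261 = 1.2015e-04 /h
MTBF = 1 / λ_sys = 8320 h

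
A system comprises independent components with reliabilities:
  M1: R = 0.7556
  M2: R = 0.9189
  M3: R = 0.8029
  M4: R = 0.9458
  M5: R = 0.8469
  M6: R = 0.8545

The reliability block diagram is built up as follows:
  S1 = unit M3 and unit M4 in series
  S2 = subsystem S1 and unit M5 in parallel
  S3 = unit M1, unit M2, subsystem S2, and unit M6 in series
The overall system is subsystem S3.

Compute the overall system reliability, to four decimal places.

0.5714

Series (M3 and M4): 0.802900 × 0.945800 = 0.759383
Parallel ([0.759383] and M5): 1 − (1 − 0.759383)(1 − 0.846900) = 0.963162
Series (M1, M2, [0.963162], and M6): 0.755600 × 0.918900 × 0.963162 × 0.854500 = 0.5714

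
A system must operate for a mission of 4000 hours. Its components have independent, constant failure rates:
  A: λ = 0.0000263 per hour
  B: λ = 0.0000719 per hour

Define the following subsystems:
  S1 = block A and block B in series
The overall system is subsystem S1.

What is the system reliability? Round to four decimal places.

0.6752

R(A) = exp(−0.0000263 × 4000) = 0.900144
R(B) = exp(−0.0000719 × 4000) = 0.750062
Series (A and B): 0.900144 × 0.750062 = 0.6752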